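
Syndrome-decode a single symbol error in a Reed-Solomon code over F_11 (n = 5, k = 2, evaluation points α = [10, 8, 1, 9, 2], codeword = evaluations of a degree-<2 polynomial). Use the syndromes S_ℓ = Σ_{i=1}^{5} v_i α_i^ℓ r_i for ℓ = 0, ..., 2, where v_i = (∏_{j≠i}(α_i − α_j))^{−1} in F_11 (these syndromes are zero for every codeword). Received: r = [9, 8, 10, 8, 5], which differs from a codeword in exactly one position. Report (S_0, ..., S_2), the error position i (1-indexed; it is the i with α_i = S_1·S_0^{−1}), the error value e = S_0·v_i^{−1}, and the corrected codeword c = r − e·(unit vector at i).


S = (6, 10, 2), error at position 4, error magnitude e = 5, c = [9, 8, 10, 3, 5].

Step 1: column multipliers v_i = (∏_{j≠i}(α_i − α_j))^{−1} mod 11.
  i = 1 (α = 10): (10−8)(10−1)(10−9)(10−2) = 2·9·1·8 = 144 ≡ 1, so v_1 = 1^{−1} = 1 (mod 11).
  i = 2 (α = 8): (8−10)(8−1)(8−9)(8−2) = (−2)·7·(−1)·6 = 84 ≡ 7, so v_2 = 7^{−1} = 8 (mod 11).
  i = 3 (α = 1): (1−10)(1−8)(1−9)(1−2) = (−9)·(−7)·(−8)·(−1) = 504 ≡ 9, so v_3 = 9^{−1} = 5 (mod 11).
  i = 4 (α = 9): (9−10)(9−8)(9−1)(9−2) = (−1)·1·8·7 = −56 ≡ 10, so v_4 = 10^{−1} = 10 (mod 11).
  i = 5 (α = 2): (2−10)(2−8)(2−1)(2−9) = (−8)·(−6)·1·(−7) = −336 ≡ 5, so v_5 = 5^{−1} = 9 (mod 11).
  v = [1, 8, 5, 10, 9].
Step 2: syndromes of r = [9, 8, 10, 8, 5] (all sums mod 11).
  S_0 = Σ v_i r_i = 1·9 + 8·8 + 5·10 + 10·8 + 9·5 = 248 ≡ 6.
  S_1 = Σ v_i α_i r_i = 1·10·9 + 8·8·8 + 5·1·10 + 10·9·8 + 9·2·5 = 1462 ≡ 10.
  α_i^2 mod 11 = [1, 9, 1, 4, 4].
  S_2 = Σ v_i α_i^2 r_i = 1·1·9 + 8·9·8 + 5·1·10 + 10·4·8 + 9·4·5 = 1135 ≡ 2.
  S = (6, 10, 2) ≠ 0, so r is not a codeword (an error is present).
Step 3: locate the error. For a single error e at position i, S_ℓ = v_i·e·α_i^ℓ, so α_err = S_1/S_0.
  S_0^{−1} = 6^{−1} = 2 (mod 11), so α_err = 10·2 = 20 ≡ 9 = α_4. Error position i = 4.
  Consistency check: S_2/S_1 = 2·10 = 20 ≡ 9 = α_err ✓ (single-error assumption holds).
Step 4: error magnitude e = S_0/v_4 = S_0·∏_{j≠4}(α_4 − α_j) = 6·10 = 60 ≡ 5 (mod 11).
Step 5: correct position 4: c_4 = r_4 − e = 8 − 5 ≡ 3 (mod 11). Hence c = [9, 8, 10, 3, 5].
  Check: interpolating c through the α_i gives m(x) = 4 + 6·x (degree < 2) with m(α_i) = c_i for every i, so c is indeed a codeword.


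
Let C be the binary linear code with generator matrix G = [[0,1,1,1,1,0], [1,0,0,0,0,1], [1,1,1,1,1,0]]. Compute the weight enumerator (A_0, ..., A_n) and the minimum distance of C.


Weight distribution: A_0 = 1, A_1 = 2, A_2 = 1, A_4 = 1, A_5 = 2, A_6 = 1. Minimum distance d = 1.

Enumerate all 2^3 = 8 messages m ∈ F_2^3.
For each, compute codeword c = mG in F_2^6, then tally its weight.
  m = 000 → c = 000000, weight = 0.
  m = 100 → c = 011110, weight = 4.
  m = 010 → c = 100001, weight = 2.
  m = 110 → c = 111111, weight = 6.
  m = 001 → c = 111110, weight = 5.
  m = 101 → c = 100000, weight = 1.
  m = 011 → c = 011111, weight = 5.
  m = 111 → c = 000001, weight = 1.
Tally weights:
  weight 0: 1 codewords.
  weight 1: 2 codewords.
  weight 2: 1 codewords.
  weight 4: 1 codewords.
  weight 5: 2 codewords.
  weight 6: 1 codewords.
Minimum distance d = smallest w > 0 with A_w > 0 = 1.
Sanity: Σ A_w = 8 = 2^3 = 8 ✓.


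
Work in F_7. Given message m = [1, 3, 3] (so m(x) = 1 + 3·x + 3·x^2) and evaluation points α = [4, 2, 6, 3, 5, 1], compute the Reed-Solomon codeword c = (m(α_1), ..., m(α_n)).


c = [5, 5, 1, 2, 0, 0]

Message polynomial: m(x) = 1 + 3·x + 3·x^2 (mod 7).
For each evaluation point α_i, compute m(α_i) mod 7:
  α_1 = 4: Horner steps 3 → 1 → 5, so m(4) = 5.
  α_2 = 2: Horner steps 3 → 2 → 5, so m(2) = 5.
  α_3 = 6: Horner steps 3 → 0 → 1, so m(6) = 1.
  α_4 = 3: Horner steps 3 → 5 → 2, so m(3) = 2.
  α_5 = 5: Horner steps 3 → 4 → 0, so m(5) = 0.
  α_6 = 1: Horner steps 3 → 6 → 0, so m(1) = 0.
Codeword c = [5, 5, 1, 2, 0, 0] ∈ F_7^6.


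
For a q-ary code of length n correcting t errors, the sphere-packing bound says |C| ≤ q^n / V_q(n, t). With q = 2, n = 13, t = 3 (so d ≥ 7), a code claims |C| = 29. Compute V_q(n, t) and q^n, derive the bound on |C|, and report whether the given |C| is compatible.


V_q(n, t) = 378, q^n = 8192, Hamming bound = 21, |C| = 29 > bound (violated).

Step 1: Compute V_q(n, t) = Σ_{j=0}^3 C(n, j) (q−1)^j.
  j = 0: C(13,0)·(1)^0 = 1·1 = 1.
  j = 1: C(13,1)·(1)^1 = 13·1 = 13.
  j = 2: C(13,2)·(1)^2 = 78·1 = 78.
  j = 3: C(13,3)·(1)^3 = 286·1 = 286.
  V_q(n, t) = 1 + 13 + 78 + 286 = 378.
Step 2: q^n = 2^13 = 8192.
Step 3: Hamming bound ⌊q^n / V_q(n,t)⌋ = ⌊8192/378⌋ = 21.
Step 4: Compare |C| = 29 to 21: violated.
The claimed |C| lies above the Hamming bound, so no 2-ary code of length 13 with d ≥ 7 can have 29 codewords.


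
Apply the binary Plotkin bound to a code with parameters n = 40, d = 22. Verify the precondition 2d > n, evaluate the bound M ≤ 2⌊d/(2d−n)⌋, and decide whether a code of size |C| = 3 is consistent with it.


Plotkin bound M ≤ 10; given |C| = 3 ≤ bound (satisfied).

Check applicability: 2d = 44, n = 40.
2d − n = 4 > 0, so Plotkin applies.
Compute d/(2d−n) = 22/4 ≈ 5.5000.
⌊d/(2d−n)⌋ = 5.
Plotkin bound: M ≤ 2·5 = 10.
Given |C| = 3, check: satisfied.
This |C| is below the Plotkin bound.


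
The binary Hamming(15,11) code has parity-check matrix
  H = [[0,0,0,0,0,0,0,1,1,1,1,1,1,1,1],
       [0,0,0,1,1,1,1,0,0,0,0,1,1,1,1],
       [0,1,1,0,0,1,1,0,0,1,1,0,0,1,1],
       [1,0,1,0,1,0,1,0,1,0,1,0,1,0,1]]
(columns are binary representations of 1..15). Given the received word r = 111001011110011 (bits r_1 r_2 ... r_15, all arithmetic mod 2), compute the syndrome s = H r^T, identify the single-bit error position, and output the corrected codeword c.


s = (0, 1, 1, 1)^T, error position = 7, corrected codeword c = 111001111110011

Compute s = H r^T mod 2 one row at a time:
  s_1 = 1 + 1 + 1 + 1 + 0 + 0 + 1 + 1 = 6 ≡ 0 (mod 2).
  s_2 = 0 + 0 + 1 + 0 + 0 + 0 + 1 + 1 = 3 ≡ 1 (mod 2).
  s_3 = 1 + 1 + 1 + 0 + 1 + 1 + 1 + 1 = 7 ≡ 1 (mod 2).
  s_4 = 1 + 1 + 0 + 0 + 1 + 1 + 0 + 1 = 5 ≡ 1 (mod 2).
s = (0, 1, 1, 1)^T — this equals column 7 of H (binary 0111), so error is at position 7.
Correct: flip bit 7 of r = 111001011110011 to get c = 111001111110011.


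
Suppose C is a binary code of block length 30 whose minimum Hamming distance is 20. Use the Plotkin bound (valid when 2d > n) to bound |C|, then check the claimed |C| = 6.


Plotkin bound M ≤ 4; given |C| = 6 > bound (violated).

Check applicability: 2d = 40, n = 30.
2d − n = 10 > 0, so Plotkin applies.
Compute d/(2d−n) = 20/10 ≈ 2.0000.
⌊d/(2d−n)⌋ = 2.
Plotkin bound: M ≤ 2·2 = 4.
Given |C| = 6, check: VIOLATED.
This |C| is above the Plotkin bound, so no binary code with n = 30, d = 20 and 6 codewords exists.


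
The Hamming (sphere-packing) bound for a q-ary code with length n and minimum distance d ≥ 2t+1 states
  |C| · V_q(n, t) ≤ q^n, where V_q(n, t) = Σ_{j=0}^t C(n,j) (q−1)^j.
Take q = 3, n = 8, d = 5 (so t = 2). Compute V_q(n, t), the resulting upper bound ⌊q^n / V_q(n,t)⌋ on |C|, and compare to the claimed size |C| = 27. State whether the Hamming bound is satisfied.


V_q(n, t) = 129, q^n = 6561, Hamming bound = 50, |C| = 27 ≤ bound (satisfied).

Step 1: Compute V_q(n, t) = Σ_{j=0}^2 C(n, j) (q−1)^j.
  j = 0: C(8,0)·(2)^0 = 1·1 = 1.
  j = 1: C(8,1)·(2)^1 = 8·2 = 16.
  j = 2: C(8,2)·(2)^2 = 28·4 = 112.
  V_q(n, t) = 1 + 16 + 112 = 129.
Step 2: q^n = 3^8 = 6561.
Step 3: Hamming bound ⌊q^n / V_q(n,t)⌋ = ⌊6561/129⌋ = 50.
Step 4: Compare |C| = 27 to 50: satisfied.
The claimed |C| lies below the Hamming bound.


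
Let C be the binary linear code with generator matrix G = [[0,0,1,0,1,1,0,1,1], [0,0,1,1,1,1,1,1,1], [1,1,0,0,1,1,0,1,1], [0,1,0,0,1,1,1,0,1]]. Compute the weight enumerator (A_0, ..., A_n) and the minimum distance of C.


Weight distribution: A_0 = 1, A_2 = 1, A_3 = 3, A_4 = 2, A_5 = 4, A_6 = 3, A_7 = 1, A_8 = 1. Minimum distance d = 2.

Enumerate all 2^4 = 16 messages m ∈ F_2^4.
For each, compute codeword c = mG in F_2^9, then tally its weight.
  m = 0000 → c = 000000000, weight = 0.
  m = 1000 → c = 001011011, weight = 5.
  m = 0100 → c = 001111111, weight = 7.
  m = 1100 → c = 000100100, weight = 2.
  m = 0010 → c = 110011011, weight = 6.
  m = 1010 → c = 111000000, weight = 3.
  m = 0110 → c = 111100100, weight = 5.
  m = 1110 → c = 110111111, weight = 8.
  m = 0001 → c = 010011101, weight = 5.
  m = 1001 → c = 011000110, weight = 4.
  m = 0101 → c = 011100010, weight = 4.
  m = 1101 → c = 010111001, weight = 5.
  m = 0011 → c = 100000110, weight = 3.
  m = 1011 → c = 101011101, weight = 6.
  m = 0111 → c = 101111001, weight = 6.
  m = 1111 → c = 100100010, weight = 3.
Tally weights:
  weight 0: 1 codewords.
  weight 2: 1 codewords.
  weight 3: 3 codewords.
  weight 4: 2 codewords.
  weight 5: 4 codewords.
  weight 6: 3 codewords.
  weight 7: 1 codewords.
  weight 8: 1 codewords.
Minimum distance d = smallest w > 0 with A_w > 0 = 2.
Sanity: Σ A_w = 16 = 2^4 = 16 ✓.


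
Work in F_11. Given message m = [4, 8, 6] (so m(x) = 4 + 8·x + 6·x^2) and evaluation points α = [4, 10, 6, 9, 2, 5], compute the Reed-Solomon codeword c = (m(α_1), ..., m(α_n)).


c = [0, 2, 4, 1, 0, 7]

Message polynomial: m(x) = 4 + 8·x + 6·x^2 (mod 11).
For each evaluation point α_i, compute m(α_i) mod 11:
  α_1 = 4: Horner steps 6 → 10 → 0, so m(4) = 0.
  α_2 = 10: Horner steps 6 → 2 → 2, so m(10) = 2.
  α_3 = 6: Horner steps 6 → 0 → 4, so m(6) = 4.
  α_4 = 9: Horner steps 6 → 7 → 1, so m(9) = 1.
  α_5 = 2: Horner steps 6 → 9 → 0, so m(2) = 0.
  α_6 = 5: Horner steps 6 → 5 → 7, so m(5) = 7.
Codeword c = [0, 2, 4, 1, 0, 7] ∈ F_11^6.


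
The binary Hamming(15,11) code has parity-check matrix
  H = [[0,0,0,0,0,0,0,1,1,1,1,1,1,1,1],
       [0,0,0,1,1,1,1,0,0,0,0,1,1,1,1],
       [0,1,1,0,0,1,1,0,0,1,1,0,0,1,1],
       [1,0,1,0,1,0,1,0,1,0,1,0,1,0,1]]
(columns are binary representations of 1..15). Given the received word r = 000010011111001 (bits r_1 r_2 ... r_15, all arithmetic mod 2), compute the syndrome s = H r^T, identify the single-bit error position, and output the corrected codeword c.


s = (0, 1, 1, 0)^T, error position = 6, corrected codeword c = 000011011111001

Compute s = H r^T mod 2 one row at a time:
  s_1 = 1 + 1 + 1 + 1 + 1 + 0 + 0 + 1 = 6 ≡ 0 (mod 2).
  s_2 = 0 + 1 + 0 + 0 + 1 + 0 + 0 + 1 = 3 ≡ 1 (mod 2).
  s_3 = 0 + 0 + 0 + 0 + 1 + 1 + 0 + 1 = 3 ≡ 1 (mod 2).
  s_4 = 0 + 0 + 1 + 0 + 1 + 1 + 0 + 1 = 4 ≡ 0 (mod 2).
s = (0, 1, 1, 0)^T — this equals column 6 of H (binary 0110), so error is at position 6.
Correct: flip bit 6 of r = 000010011111001 to get c = 000011011111001.


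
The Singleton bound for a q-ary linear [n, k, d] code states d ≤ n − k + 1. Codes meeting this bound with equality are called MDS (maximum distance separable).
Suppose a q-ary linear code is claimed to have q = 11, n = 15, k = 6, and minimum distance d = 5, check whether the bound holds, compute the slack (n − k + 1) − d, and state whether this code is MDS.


Singleton RHS = n − k + 1 = 10, slack = 5, bound satisfied, not MDS.

Singleton bound: d ≤ n − k + 1.
Here n = 15, k = 6, so n − k + 1 = 10.
Given d = 5, check d ≤ 10: YES.
Slack = (n − k + 1) − d = 5.
The code is NOT MDS (slack = 5 > 0).
Description: the claimed parameters are [15, 6, 5]_11; such a code would be non-MDS.


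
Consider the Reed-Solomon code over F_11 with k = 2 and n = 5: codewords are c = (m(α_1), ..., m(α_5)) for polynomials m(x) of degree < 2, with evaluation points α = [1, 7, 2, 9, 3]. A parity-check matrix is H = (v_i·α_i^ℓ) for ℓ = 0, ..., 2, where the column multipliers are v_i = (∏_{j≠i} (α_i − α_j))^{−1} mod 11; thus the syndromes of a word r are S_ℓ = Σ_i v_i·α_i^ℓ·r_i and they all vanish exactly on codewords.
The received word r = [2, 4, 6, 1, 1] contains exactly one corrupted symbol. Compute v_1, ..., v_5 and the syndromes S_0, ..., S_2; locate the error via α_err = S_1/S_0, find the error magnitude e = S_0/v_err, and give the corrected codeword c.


S = (6, 7, 10), error at position 5, error magnitude e = 2, c = [2, 4, 6, 1, 10].

Step 1: column multipliers v_i = (∏_{j≠i}(α_i − α_j))^{−1} mod 11.
  i = 1 (α = 1): (1−7)(1−2)(1−9)(1−3) = (−6)·(−1)·(−8)·(−2) = 96 ≡ 8, so v_1 = 8^{−1} = 7 (mod 11).
  i = 2 (α = 7): (7−1)(7−2)(7−9)(7−3) = 6·5·(−2)·4 = −240 ≡ 2, so v_2 = 2^{−1} = 6 (mod 11).
  i = 3 (α = 2): (2−1)(2−7)(2−9)(2−3) = 1·(−5)·(−7)·(−1) = −35 ≡ 9, so v_3 = 9^{−1} = 5 (mod 11).
  i = 4 (α = 9): (9−1)(9−7)(9−2)(9−3) = 8·2·7·6 = 672 ≡ 1, so v_4 = 1^{−1} = 1 (mod 11).
  i = 5 (α = 3): (3−1)(3−7)(3−2)(3−9) = 2·(−4)·1·(−6) = 48 ≡ 4, so v_5 = 4^{−1} = 3 (mod 11).
  v = [7, 6, 5, 1, 3].
Step 2: syndromes of r = [2, 4, 6, 1, 1] (all sums mod 11).
  S_0 = Σ v_i r_i = 7·2 + 6·4 + 5·6 + 1·1 + 3·1 = 72 ≡ 6.
  S_1 = Σ v_i α_i r_i = 7·1·2 + 6·7·4 + 5·2·6 + 1·9·1 + 3·3·1 = 260 ≡ 7.
  α_i^2 mod 11 = [1, 5, 4, 4, 9].
  S_2 = Σ v_i α_i^2 r_i = 7·1·2 + 6·5·4 + 5·4·6 + 1·4·1 + 3·9·1 = 285 ≡ 10.
  S = (6, 7, 10) ≠ 0, so r is not a codeword (an error is present).
Step 3: locate the error. For a single error e at position i, S_ℓ = v_i·e·α_i^ℓ, so α_err = S_1/S_0.
  S_0^{−1} = 6^{−1} = 2 (mod 11), so α_err = 7·2 = 14 ≡ 3 = α_5. Error position i = 5.
  Consistency check: S_2/S_1 = 10·8 = 80 ≡ 3 = α_err ✓ (single-error assumption holds).
Step 4: error magnitude e = S_0/v_5 = S_0·∏_{j≠5}(α_5 − α_j) = 6·4 = 24 ≡ 2 (mod 11).
Step 5: correct position 5: c_5 = r_5 − e = 1 − 2 ≡ 10 (mod 11). Hence c = [2, 4, 6, 1, 10].
  Check: interpolating c through the α_i gives m(x) = 9 + 4·x (degree < 2) with m(α_i) = c_i for every i, so c is indeed a codeword.


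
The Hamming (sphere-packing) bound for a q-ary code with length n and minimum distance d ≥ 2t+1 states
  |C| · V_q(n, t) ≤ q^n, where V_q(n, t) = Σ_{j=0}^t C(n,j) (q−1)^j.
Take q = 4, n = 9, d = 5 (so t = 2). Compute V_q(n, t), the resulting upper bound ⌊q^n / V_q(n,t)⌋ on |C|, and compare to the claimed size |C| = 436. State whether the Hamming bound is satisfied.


V_q(n, t) = 352, q^n = 262144, Hamming bound = 744, |C| = 436 ≤ bound (satisfied).

Step 1: Compute V_q(n, t) = Σ_{j=0}^2 C(n, j) (q−1)^j.
  j = 0: C(9,0)·(3)^0 = 1·1 = 1.
  j = 1: C(9,1)·(3)^1 = 9·3 = 27.
  j = 2: C(9,2)·(3)^2 = 36·9 = 324.
  V_q(n, t) = 1 + 27 + 324 = 352.
Step 2: q^n = 4^9 = 262144.
Step 3: Hamming bound ⌊q^n / V_q(n,t)⌋ = ⌊262144/352⌋ = 744.
Step 4: Compare |C| = 436 to 744: satisfied.
The claimed |C| lies below the Hamming bound.


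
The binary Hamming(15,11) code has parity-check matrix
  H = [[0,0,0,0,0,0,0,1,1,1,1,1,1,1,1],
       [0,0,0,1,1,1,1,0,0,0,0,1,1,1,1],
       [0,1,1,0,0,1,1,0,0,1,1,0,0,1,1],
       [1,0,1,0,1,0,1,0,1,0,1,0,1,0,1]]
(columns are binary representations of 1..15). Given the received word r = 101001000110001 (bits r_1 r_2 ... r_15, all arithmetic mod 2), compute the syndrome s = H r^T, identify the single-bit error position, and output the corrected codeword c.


s = (1, 0, 1, 0)^T, error position = 10, corrected codeword c = 101001000010001

Compute s = H r^T mod 2 one row at a time:
  s_1 = 0 + 0 + 1 + 1 + 0 + 0 + 0 + 1 = 3 ≡ 1 (mod 2).
  s_2 = 0 + 0 + 1 + 0 + 0 + 0 + 0 + 1 = 2 ≡ 0 (mod 2).
  s_3 = 0 + 1 + 1 + 0 + 1 + 1 + 0 + 1 = 5 ≡ 1 (mod 2).
  s_4 = 1 + 1 + 0 + 0 + 0 + 1 + 0 + 1 = 4 ≡ 0 (mod 2).
s = (1, 0, 1, 0)^T — this equals column 10 of H (binary 1010), so error is at position 10.
Correct: flip bit 10 of r = 101001000110001 to get c = 101001000010001.


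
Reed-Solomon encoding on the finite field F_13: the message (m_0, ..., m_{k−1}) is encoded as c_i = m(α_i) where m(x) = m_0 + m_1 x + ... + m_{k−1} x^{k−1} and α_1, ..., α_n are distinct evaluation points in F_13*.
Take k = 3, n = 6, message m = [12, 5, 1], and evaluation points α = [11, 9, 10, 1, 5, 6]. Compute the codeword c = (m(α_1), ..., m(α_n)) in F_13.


c = [6, 8, 6, 5, 10, 0]

Message polynomial: m(x) = 12 + 5·x + 1·x^2 (mod 13).
For each evaluation point α_i, compute m(α_i) mod 13:
  α_1 = 11: Horner steps 1 → 3 → 6, so m(11) = 6.
  α_2 = 9: Horner steps 1 → 1 → 8, so m(9) = 8.
  α_3 = 10: Horner steps 1 → 2 → 6, so m(10) = 6.
  α_4 = 1: Horner steps 1 → 6 → 5, so m(1) = 5.
  α_5 = 5: Horner steps 1 → 10 → 10, so m(5) = 10.
  α_6 = 6: Horner steps 1 → 11 → 0, so m(6) = 0.
Codeword c = [6, 8, 6, 5, 10, 0] ∈ F_13^6.


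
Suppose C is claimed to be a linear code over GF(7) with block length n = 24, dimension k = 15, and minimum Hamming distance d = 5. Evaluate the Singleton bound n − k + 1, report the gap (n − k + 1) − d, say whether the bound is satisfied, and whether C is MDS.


Singleton RHS = n − k + 1 = 10, slack = 5, bound satisfied, not MDS.

Singleton bound: d ≤ n − k + 1.
Here n = 24, k = 15, so n − k + 1 = 10.
Given d = 5, check d ≤ 10: YES.
Slack = (n − k + 1) − d = 5.
The code is NOT MDS (slack = 5 > 0).
Description: the claimed parameters are [24, 15, 5]_7; such a code would be non-MDS.


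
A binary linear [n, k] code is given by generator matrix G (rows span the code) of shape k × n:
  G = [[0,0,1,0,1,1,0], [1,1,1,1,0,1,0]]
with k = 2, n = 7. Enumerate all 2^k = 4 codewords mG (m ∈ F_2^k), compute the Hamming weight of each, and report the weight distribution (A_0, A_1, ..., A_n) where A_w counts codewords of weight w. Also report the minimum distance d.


Weight distribution: A_0 = 1, A_3 = 1, A_4 = 1, A_5 = 1. Minimum distance d = 3.

Enumerate all 2^2 = 4 messages m ∈ F_2^2.
For each, compute codeword c = mG in F_2^7, then tally its weight.
  m = 00 → c = 0000000, weight = 0.
  m = 10 → c = 0010110, weight = 3.
  m = 01 → c = 1111010, weight = 5.
  m = 11 → c = 1101100, weight = 4.
Tally weights:
  weight 0: 1 codewords.
  weight 3: 1 codewords.
  weight 4: 1 codewords.
  weight 5: 1 codewords.
Minimum distance d = smallest w > 0 with A_w > 0 = 3.
Sanity: Σ A_w = 4 = 2^2 = 4 ✓.


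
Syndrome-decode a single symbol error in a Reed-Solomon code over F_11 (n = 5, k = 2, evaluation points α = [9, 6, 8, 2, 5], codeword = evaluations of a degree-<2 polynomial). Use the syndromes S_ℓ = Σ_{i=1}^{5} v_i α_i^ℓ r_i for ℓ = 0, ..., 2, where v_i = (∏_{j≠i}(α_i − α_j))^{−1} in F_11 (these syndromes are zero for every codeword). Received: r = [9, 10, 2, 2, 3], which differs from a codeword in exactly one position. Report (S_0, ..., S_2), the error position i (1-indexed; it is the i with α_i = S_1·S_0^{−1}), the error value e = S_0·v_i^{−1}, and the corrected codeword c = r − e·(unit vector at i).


S = (1, 2, 4), error at position 4, error magnitude e = 9, c = [9, 10, 2, 4, 3].

Step 1: column multipliers v_i = (∏_{j≠i}(α_i − α_j))^{−1} mod 11.
  i = 1 (α = 9): (9−6)(9−8)(9−2)(9−5) = 3·1·7·4 = 84 ≡ 7, so v_1 = 7^{−1} = 8 (mod 11).
  i = 2 (α = 6): (6−9)(6−8)(6−2)(6−5) = (−3)·(−2)·4·1 = 24 ≡ 2, so v_2 = 2^{−1} = 6 (mod 11).
  i = 3 (α = 8): (8−9)(8−6)(8−2)(8−5) = (−1)·2·6·3 = −36 ≡ 8, so v_3 = 8^{−1} = 7 (mod 11).
  i = 4 (α = 2): (2−9)(2−6)(2−8)(2−5) = (−7)·(−4)·(−6)·(−3) = 504 ≡ 9, so v_4 = 9^{−1} = 5 (mod 11).
  i = 5 (α = 5): (5−9)(5−6)(5−8)(5−2) = (−4)·(−1)·(−3)·3 = −36 ≡ 8, so v_5 = 8^{−1} = 7 (mod 11).
  v = [8, 6, 7, 5, 7].
Step 2: syndromes of r = [9, 10, 2, 2, 3] (all sums mod 11).
  S_0 = Σ v_i r_i = 8·9 + 6·10 + 7·2 + 5·2 + 7·3 = 177 ≡ 1.
  S_1 = Σ v_i α_i r_i = 8·9·9 + 6·6·10 + 7·8·2 + 5·2·2 + 7·5·3 = 1245 ≡ 2.
  α_i^2 mod 11 = [4, 3, 9, 4, 3].
  S_2 = Σ v_i α_i^2 r_i = 8·4·9 + 6·3·10 + 7·9·2 + 5·4·2 + 7·3·3 = 697 ≡ 4.
  S = (1, 2, 4) ≠ 0, so r is not a codeword (an error is present).
Step 3: locate the error. For a single error e at position i, S_ℓ = v_i·e·α_i^ℓ, so α_err = S_1/S_0.
  S_0^{−1} = 1^{−1} = 1 (mod 11), so α_err = 2·1 = 2 ≡ 2 = α_4. Error position i = 4.
  Consistency check: S_2/S_1 = 4·6 = 24 ≡ 2 = α_err ✓ (single-error assumption holds).
Step 4: error magnitude e = S_0/v_4 = S_0·∏_{j≠4}(α_4 − α_j) = 1·9 = 9 ≡ 9 (mod 11).
Step 5: correct position 4: c_4 = r_4 − e = 2 − 9 ≡ 4 (mod 11). Hence c = [9, 10, 2, 4, 3].
  Check: interpolating c through the α_i gives m(x) = 1 + 7·x (degree < 2) with m(α_i) = c_i for every i, so c is indeed a codeword.


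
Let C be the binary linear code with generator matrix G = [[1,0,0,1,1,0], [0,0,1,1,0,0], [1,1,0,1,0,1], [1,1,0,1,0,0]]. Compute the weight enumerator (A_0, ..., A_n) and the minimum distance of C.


Weight distribution: A_0 = 1, A_1 = 1, A_2 = 2, A_3 = 6, A_4 = 5, A_5 = 1. Minimum distance d = 1.

Enumerate all 2^4 = 16 messages m ∈ F_2^4.
For each, compute codeword c = mG in F_2^6, then tally its weight.
  m = 0000 → c = 000000, weight = 0.
  m = 1000 → c = 100110, weight = 3.
  m = 0100 → c = 001100, weight = 2.
  m = 1100 → c = 101010, weight = 3.
  m = 0010 → c = 110101, weight = 4.
  m = 1010 → c = 010011, weight = 3.
  m = 0110 → c = 111001, weight = 4.
  m = 1110 → c = 011111, weight = 5.
  m = 0001 → c = 110100, weight = 3.
  m = 1001 → c = 010010, weight = 2.
  m = 0101 → c = 111000, weight = 3.
  m = 1101 → c = 011110, weight = 4.
  m = 0011 → c = 000001, weight = 1.
  m = 1011 → c = 100111, weight = 4.
  m = 0111 → c = 001101, weight = 3.
  m = 1111 → c = 101011, weight = 4.
Tally weights:
  weight 0: 1 codewords.
  weight 1: 1 codewords.
  weight 2: 2 codewords.
  weight 3: 6 codewords.
  weight 4: 5 codewords.
  weight 5: 1 codewords.
Minimum distance d = smallest w > 0 with A_w > 0 = 1.
Sanity: Σ A_w = 16 = 2^4 = 16 ✓.


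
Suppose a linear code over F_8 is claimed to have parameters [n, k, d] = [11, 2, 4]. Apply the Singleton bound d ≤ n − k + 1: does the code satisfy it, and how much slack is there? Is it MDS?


Singleton RHS = n − k + 1 = 10, slack = 6, bound satisfied, not MDS.

Singleton bound: d ≤ n − k + 1.
Here n = 11, k = 2, so n − k + 1 = 10.
Given d = 4, check d ≤ 10: YES.
Slack = (n − k + 1) − d = 6.
The code is NOT MDS (slack = 6 > 0).
Description: the claimed parameters are [11, 2, 4]_8; such a code would be non-MDS.


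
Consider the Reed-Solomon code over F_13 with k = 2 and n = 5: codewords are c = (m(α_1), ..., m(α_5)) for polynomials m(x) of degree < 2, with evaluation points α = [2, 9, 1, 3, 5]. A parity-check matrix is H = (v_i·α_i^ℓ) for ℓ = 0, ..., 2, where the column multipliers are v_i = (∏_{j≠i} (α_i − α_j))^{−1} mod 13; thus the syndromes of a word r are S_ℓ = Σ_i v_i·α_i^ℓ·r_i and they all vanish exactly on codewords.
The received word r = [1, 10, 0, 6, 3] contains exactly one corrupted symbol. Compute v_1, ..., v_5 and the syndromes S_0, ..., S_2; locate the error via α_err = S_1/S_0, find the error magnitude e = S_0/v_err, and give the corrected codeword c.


S = (9, 9, 9), error at position 3, error magnitude e = 4, c = [1, 10, 9, 6, 3].

Step 1: column multipliers v_i = (∏_{j≠i}(α_i − α_j))^{−1} mod 13.
  i = 1 (α = 2): (2−9)(2−1)(2−3)(2−5) = (−7)·1·(−1)·(−3) = −21 ≡ 5, so v_1 = 5^{−1} = 8 (mod 13).
  i = 2 (α = 9): (9−2)(9−1)(9−3)(9−5) = 7·8·6·4 = 1344 ≡ 5, so v_2 = 5^{−1} = 8 (mod 13).
  i = 3 (α = 1): (1−2)(1−9)(1−3)(1−5) = (−1)·(−8)·(−2)·(−4) = 64 ≡ 12, so v_3 = 12^{−1} = 12 (mod 13).
  i = 4 (α = 3): (3−2)(3−9)(3−1)(3−5) = 1·(−6)·2·(−2) = 24 ≡ 11, so v_4 = 11^{−1} = 6 (mod 13).
  i = 5 (α = 5): (5−2)(5−9)(5−1)(5−3) = 3·(−4)·4·2 = −96 ≡ 8, so v_5 = 8^{−1} = 5 (mod 13).
  v = [8, 8, 12, 6, 5].
Step 2: syndromes of r = [1, 10, 0, 6, 3] (all sums mod 13).
  S_0 = Σ v_i r_i = 8·1 + 8·10 + 12·0 + 6·6 + 5·3 = 139 ≡ 9.
  S_1 = Σ v_i α_i r_i = 8·2·1 + 8·9·10 + 12·1·0 + 6·3·6 + 5·5·3 = 919 ≡ 9.
  α_i^2 mod 13 = [4, 3, 1, 9, 12].
  S_2 = Σ v_i α_i^2 r_i = 8·4·1 + 8·3·10 + 12·1·0 + 6·9·6 + 5·12·3 = 776 ≡ 9.
  S = (9, 9, 9) ≠ 0, so r is not a codeword (an error is present).
Step 3: locate the error. For a single error e at position i, S_ℓ = v_i·e·α_i^ℓ, so α_err = S_1/S_0.
  S_0^{−1} = 9^{−1} = 3 (mod 13), so α_err = 9·3 = 27 ≡ 1 = α_3. Error position i = 3.
  Consistency check: S_2/S_1 = 9·3 = 27 ≡ 1 = α_err ✓ (single-error assumption holds).
Step 4: error magnitude e = S_0/v_3 = S_0·∏_{j≠3}(α_3 − α_j) = 9·12 = 108 ≡ 4 (mod 13).
Step 5: correct position 3: c_3 = r_3 − e = 0 − 4 ≡ 9 (mod 13). Hence c = [1, 10, 9, 6, 3].
  Check: interpolating c through the α_i gives m(x) = 4 + 5·x (degree < 2) with m(α_i) = c_i for every i, so c is indeed a codeword.


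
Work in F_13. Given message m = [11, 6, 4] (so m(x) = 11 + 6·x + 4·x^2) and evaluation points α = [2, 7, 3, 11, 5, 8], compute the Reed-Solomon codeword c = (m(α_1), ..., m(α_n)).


c = [0, 2, 0, 2, 11, 3]

Message polynomial: m(x) = 11 + 6·x + 4·x^2 (mod 13).
For each evaluation point α_i, compute m(α_i) mod 13:
  α_1 = 2: Horner steps 4 → 1 → 0, so m(2) = 0.
  α_2 = 7: Horner steps 4 → 8 → 2, so m(7) = 2.
  α_3 = 3: Horner steps 4 → 5 → 0, so m(3) = 0.
  α_4 = 11: Horner steps 4 → 11 → 2, so m(11) = 2.
  α_5 = 5: Horner steps 4 → 0 → 11, so m(5) = 11.
  α_6 = 8: Horner steps 4 → 12 → 3, so m(8) = 3.
Codeword c = [0, 2, 0, 2, 11, 3] ∈ F_13^6.


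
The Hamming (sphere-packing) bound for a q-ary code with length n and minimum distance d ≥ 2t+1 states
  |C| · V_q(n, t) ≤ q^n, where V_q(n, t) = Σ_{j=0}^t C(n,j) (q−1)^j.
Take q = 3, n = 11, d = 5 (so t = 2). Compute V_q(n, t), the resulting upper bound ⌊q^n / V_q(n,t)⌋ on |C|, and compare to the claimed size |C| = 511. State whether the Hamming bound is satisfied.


V_q(n, t) = 243, q^n = 177147, Hamming bound = 729, |C| = 511 ≤ bound (satisfied).

Step 1: Compute V_q(n, t) = Σ_{j=0}^2 C(n, j) (q−1)^j.
  j = 0: C(11,0)·(2)^0 = 1·1 = 1.
  j = 1: C(11,1)·(2)^1 = 11·2 = 22.
  j = 2: C(11,2)·(2)^2 = 55·4 = 220.
  V_q(n, t) = 1 + 22 + 220 = 243.
Step 2: q^n = 3^11 = 177147.
Step 3: Hamming bound ⌊q^n / V_q(n,t)⌋ = ⌊177147/243⌋ = 729.
Step 4: Compare |C| = 511 to 729: satisfied.
The claimed |C| lies below the Hamming bound.


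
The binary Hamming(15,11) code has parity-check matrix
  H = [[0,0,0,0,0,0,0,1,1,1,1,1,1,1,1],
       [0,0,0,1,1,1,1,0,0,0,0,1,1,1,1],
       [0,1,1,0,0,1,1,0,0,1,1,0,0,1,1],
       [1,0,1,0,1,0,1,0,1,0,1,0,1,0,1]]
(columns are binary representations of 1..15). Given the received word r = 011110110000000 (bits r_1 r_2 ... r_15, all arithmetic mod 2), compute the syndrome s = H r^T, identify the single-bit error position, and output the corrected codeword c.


s = (1, 1, 1, 1)^T, error position = 15, corrected codeword c = 011110110000001

Compute s = H r^T mod 2 one row at a time:
  s_1 = 1 + 0 + 0 + 0 + 0 + 0 + 0 + 0 = 1 ≡ 1 (mod 2).
  s_2 = 1 + 1 + 0 + 1 + 0 + 0 + 0 + 0 = 3 ≡ 1 (mod 2).
  s_3 = 1 + 1 + 0 + 1 + 0 + 0 + 0 + 0 = 3 ≡ 1 (mod 2).
  s_4 = 0 + 1 + 1 + 1 + 0 + 0 + 0 + 0 = 3 ≡ 1 (mod 2).
s = (1, 1, 1, 1)^T — this equals column 15 of H (binary 1111), so error is at position 15.
Correct: flip bit 15 of r = 011110110000000 to get c = 011110110000001.


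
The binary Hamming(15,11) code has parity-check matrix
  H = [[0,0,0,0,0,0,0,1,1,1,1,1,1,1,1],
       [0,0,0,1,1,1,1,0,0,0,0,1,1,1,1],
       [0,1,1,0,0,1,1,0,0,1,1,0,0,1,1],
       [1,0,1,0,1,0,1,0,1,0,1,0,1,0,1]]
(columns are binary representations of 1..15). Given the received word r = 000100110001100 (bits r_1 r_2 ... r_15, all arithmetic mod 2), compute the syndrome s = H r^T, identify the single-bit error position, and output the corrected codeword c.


s = (1, 0, 1, 0)^T, error position = 10, corrected codeword c = 000100110101100

Compute s = H r^T mod 2 one row at a time:
  s_1 = 1 + 0 + 0 + 0 + 1 + 1 + 0 + 0 = 3 ≡ 1 (mod 2).
  s_2 = 1 + 0 + 0 + 1 + 1 + 1 + 0 + 0 = 4 ≡ 0 (mod 2).
  s_3 = 0 + 0 + 0 + 1 + 0 + 0 + 0 + 0 = 1 ≡ 1 (mod 2).
  s_4 = 0 + 0 + 0 + 1 + 0 + 0 + 1 + 0 = 2 ≡ 0 (mod 2).
s = (1, 0, 1, 0)^T — this equals column 10 of H (binary 1010), so error is at position 10.
Correct: flip bit 10 of r = 000100110001100 to get c = 000100110101100.


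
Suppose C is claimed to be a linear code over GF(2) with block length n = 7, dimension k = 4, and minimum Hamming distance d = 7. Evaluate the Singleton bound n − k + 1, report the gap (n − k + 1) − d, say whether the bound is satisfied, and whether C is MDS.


Singleton RHS = n − k + 1 = 4, slack = -3, bound violated (no such code; not MDS).

Singleton bound: d ≤ n − k + 1.
Here n = 7, k = 4, so n − k + 1 = 4.
Given d = 7, check d ≤ 4: NO.
Slack = (n − k + 1) − d = -3.
The slack is negative: d = 7 exceeds n − k + 1 = 4 by 3, so the Singleton bound is violated and no linear [7, 4, 7]_2 code can exist. In particular it is not MDS (MDS requires d = n − k + 1 exactly).
Description: the claimed parameters are [7, 4, 7]_2; such a code would be impossible (violates the Singleton bound).


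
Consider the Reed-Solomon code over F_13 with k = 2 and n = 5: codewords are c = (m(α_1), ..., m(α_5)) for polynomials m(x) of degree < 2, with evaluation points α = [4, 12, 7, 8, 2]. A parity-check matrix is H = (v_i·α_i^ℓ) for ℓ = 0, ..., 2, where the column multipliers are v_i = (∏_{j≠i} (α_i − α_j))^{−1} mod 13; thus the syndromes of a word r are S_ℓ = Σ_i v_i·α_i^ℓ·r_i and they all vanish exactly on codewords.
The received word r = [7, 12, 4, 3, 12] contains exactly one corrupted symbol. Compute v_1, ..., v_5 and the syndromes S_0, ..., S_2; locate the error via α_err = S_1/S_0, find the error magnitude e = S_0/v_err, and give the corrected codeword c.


S = (8, 3, 6), error at position 5, error magnitude e = 3, c = [7, 12, 4, 3, 9].

Step 1: column multipliers v_i = (∏_{j≠i}(α_i − α_j))^{−1} mod 13.
  i = 1 (α = 4): (4−12)(4−7)(4−8)(4−2) = (−8)·(−3)·(−4)·2 = −192 ≡ 3, so v_1 = 3^{−1} = 9 (mod 13).
  i = 2 (α = 12): (12−4)(12−7)(12−8)(12−2) = 8·5·4·10 = 1600 ≡ 1, so v_2 = 1^{−1} = 1 (mod 13).
  i = 3 (α = 7): (7−4)(7−12)(7−8)(7−2) = 3·(−5)·(−1)·5 = 75 ≡ 10, so v_3 = 10^{−1} = 4 (mod 13).
  i = 4 (α = 8): (8−4)(8−12)(8−7)(8−2) = 4·(−4)·1·6 = −96 ≡ 8, so v_4 = 8^{−1} = 5 (mod 13).
  i = 5 (α = 2): (2−4)(2−12)(2−7)(2−8) = (−2)·(−10)·(−5)·(−6) = 600 ≡ 2, so v_5 = 2^{−1} = 7 (mod 13).
  v = [9, 1, 4, 5, 7].
Step 2: syndromes of r = [7, 12, 4, 3, 12] (all sums mod 13).
  S_0 = Σ v_i r_i = 9·7 + 1·12 + 4·4 + 5·3 + 7·12 = 190 ≡ 8.
  S_1 = Σ v_i α_i r_i = 9·4·7 + 1·12·12 + 4·7·4 + 5·8·3 + 7·2·12 = 796 ≡ 3.
  α_i^2 mod 13 = [3, 1, 10, 12, 4].
  S_2 = Σ v_i α_i^2 r_i = 9·3·7 + 1·1·12 + 4·10·4 + 5·12·3 + 7·4·12 = 877 ≡ 6.
  S = (8, 3, 6) ≠ 0, so r is not a codeword (an error is present).
Step 3: locate the error. For a single error e at position i, S_ℓ = v_i·e·α_i^ℓ, so α_err = S_1/S_0.
  S_0^{−1} = 8^{−1} = 5 (mod 13), so α_err = 3·5 = 15 ≡ 2 = α_5. Error position i = 5.
  Consistency check: S_2/S_1 = 6·9 = 54 ≡ 2 = α_err ✓ (single-error assumption holds).
Step 4: error magnitude e = S_0/v_5 = S_0·∏_{j≠5}(α_5 − α_j) = 8·2 = 16 ≡ 3 (mod 13).
Step 5: correct position 5: c_5 = r_5 − e = 12 − 3 ≡ 9 (mod 13). Hence c = [7, 12, 4, 3, 9].
  Check: interpolating c through the α_i gives m(x) = 11 + 12·x (degree < 2) with m(α_i) = c_i for every i, so c is indeed a codeword.


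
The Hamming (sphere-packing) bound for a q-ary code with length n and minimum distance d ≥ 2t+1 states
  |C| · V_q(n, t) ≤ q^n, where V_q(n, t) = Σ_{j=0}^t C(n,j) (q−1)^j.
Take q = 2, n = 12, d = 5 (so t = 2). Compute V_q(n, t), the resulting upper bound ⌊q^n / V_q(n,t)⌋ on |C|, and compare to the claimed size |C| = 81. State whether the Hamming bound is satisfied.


V_q(n, t) = 79, q^n = 4096, Hamming bound = 51, |C| = 81 > bound (violated).

Step 1: Compute V_q(n, t) = Σ_{j=0}^2 C(n, j) (q−1)^j.
  j = 0: C(12,0)·(1)^0 = 1·1 = 1.
  j = 1: C(12,1)·(1)^1 = 12·1 = 12.
  j = 2: C(12,2)·(1)^2 = 66·1 = 66.
  V_q(n, t) = 1 + 12 + 66 = 79.
Step 2: q^n = 2^12 = 4096.
Step 3: Hamming bound ⌊q^n / V_q(n,t)⌋ = ⌊4096/79⌋ = 51.
Step 4: Compare |C| = 81 to 51: violated.
The claimed |C| lies above the Hamming bound, so no 2-ary code of length 12 with d ≥ 5 can have 81 codewords.


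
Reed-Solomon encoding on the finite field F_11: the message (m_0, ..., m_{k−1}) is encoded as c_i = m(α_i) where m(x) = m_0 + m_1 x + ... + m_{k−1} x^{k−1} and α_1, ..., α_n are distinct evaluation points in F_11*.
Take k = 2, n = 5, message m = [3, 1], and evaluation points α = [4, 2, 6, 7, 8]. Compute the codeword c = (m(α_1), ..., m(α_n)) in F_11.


c = [7, 5, 9, 10, 0]

Message polynomial: m(x) = 3 + 1·x (mod 11).
For each evaluation point α_i, compute m(α_i) mod 11:
  α_1 = 4: Horner steps 1 → 7, so m(4) = 7.
  α_2 = 2: Horner steps 1 → 5, so m(2) = 5.
  α_3 = 6: Horner steps 1 → 9, so m(6) = 9.
  α_4 = 7: Horner steps 1 → 10, so m(7) = 10.
  α_5 = 8: Horner steps 1 → 0, so m(8) = 0.
Codeword c = [7, 5, 9, 10, 0] ∈ F_11^5.


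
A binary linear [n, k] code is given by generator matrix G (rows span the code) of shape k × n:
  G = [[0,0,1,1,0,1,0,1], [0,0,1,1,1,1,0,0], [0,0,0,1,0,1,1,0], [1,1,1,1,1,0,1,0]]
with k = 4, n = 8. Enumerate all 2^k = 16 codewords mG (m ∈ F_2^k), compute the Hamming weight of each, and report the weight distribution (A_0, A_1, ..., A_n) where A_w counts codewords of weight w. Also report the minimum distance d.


Weight distribution: A_0 = 1, A_2 = 1, A_3 = 4, A_4 = 3, A_5 = 4, A_6 = 3. Minimum distance d = 2.

Enumerate all 2^4 = 16 messages m ∈ F_2^4.
For each, compute codeword c = mG in F_2^8, then tally its weight.
  m = 0000 → c = 00000000, weight = 0.
  m = 1000 → c = 00110101, weight = 4.
  m = 0100 → c = 00111100, weight = 4.
  m = 1100 → c = 00001001, weight = 2.
  m = 0010 → c = 00010110, weight = 3.
  m = 1010 → c = 00100011, weight = 3.
  m = 0110 → c = 00101010, weight = 3.
  m = 1110 → c = 00011111, weight = 5.
  m = 0001 → c = 11111010, weight = 6.
  m = 1001 → c = 11001111, weight = 6.
  m = 0101 → c = 11000110, weight = 4.
  m = 1101 → c = 11110011, weight = 6.
  m = 0011 → c = 11101100, weight = 5.
  m = 1011 → c = 11011001, weight = 5.
  m = 0111 → c = 11010000, weight = 3.
  m = 1111 → c = 11100101, weight = 5.
Tally weights:
  weight 0: 1 codewords.
  weight 2: 1 codewords.
  weight 3: 4 codewords.
  weight 4: 3 codewords.
  weight 5: 4 codewords.
  weight 6: 3 codewords.
Minimum distance d = smallest w > 0 with A_w > 0 = 2.
Sanity: Σ A_w = 16 = 2^4 = 16 ✓.


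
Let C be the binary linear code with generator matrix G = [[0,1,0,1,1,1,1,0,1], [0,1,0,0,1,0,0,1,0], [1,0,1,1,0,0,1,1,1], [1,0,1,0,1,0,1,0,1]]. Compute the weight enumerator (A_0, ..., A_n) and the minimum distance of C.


Weight distribution: A_0 = 1, A_2 = 1, A_3 = 3, A_4 = 1, A_5 = 4, A_6 = 5, A_7 = 1. Minimum distance d = 2.

Enumerate all 2^4 = 16 messages m ∈ F_2^4.
For each, compute codeword c = mG in F_2^9, then tally its weight.
  m = 0000 → c = 000000000, weight = 0.
  m = 1000 → c = 010111101, weight = 6.
  m = 0100 → c = 010010010, weight = 3.
  m = 1100 → c = 000101111, weight = 5.
  m = 0010 → c = 101100111, weight = 6.
  m = 1010 → c = 111011010, weight = 6.
  m = 0110 → c = 111110101, weight = 7.
  m = 1110 → c = 101001000, weight = 3.
  m = 0001 → c = 101010101, weight = 5.
  m = 1001 → c = 111101000, weight = 5.
  m = 0101 → c = 111000111, weight = 6.
  m = 1101 → c = 101111010, weight = 6.
  m = 0011 → c = 000110010, weight = 3.
  m = 1011 → c = 010001111, weight = 5.
  m = 0111 → c = 010100000, weight = 2.
  m = 1111 → c = 000011101, weight = 4.
Tally weights:
  weight 0: 1 codewords.
  weight 2: 1 codewords.
  weight 3: 3 codewords.
  weight 4: 1 codewords.
  weight 5: 4 codewords.
  weight 6: 5 codewords.
  weight 7: 1 codewords.
Minimum distance d = smallest w > 0 with A_w > 0 = 2.
Sanity: Σ A_w = 16 = 2^4 = 16 ✓.


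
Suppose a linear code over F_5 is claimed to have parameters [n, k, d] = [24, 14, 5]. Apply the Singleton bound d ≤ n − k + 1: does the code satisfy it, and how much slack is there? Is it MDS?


Singleton RHS = n − k + 1 = 11, slack = 6, bound satisfied, not MDS.

Singleton bound: d ≤ n − k + 1.
Here n = 24, k = 14, so n − k + 1 = 11.
Given d = 5, check d ≤ 11: YES.
Slack = (n − k + 1) − d = 6.
The code is NOT MDS (slack = 6 > 0).
Description: the claimed parameters are [24, 14, 5]_5; such a code would be non-MDS.


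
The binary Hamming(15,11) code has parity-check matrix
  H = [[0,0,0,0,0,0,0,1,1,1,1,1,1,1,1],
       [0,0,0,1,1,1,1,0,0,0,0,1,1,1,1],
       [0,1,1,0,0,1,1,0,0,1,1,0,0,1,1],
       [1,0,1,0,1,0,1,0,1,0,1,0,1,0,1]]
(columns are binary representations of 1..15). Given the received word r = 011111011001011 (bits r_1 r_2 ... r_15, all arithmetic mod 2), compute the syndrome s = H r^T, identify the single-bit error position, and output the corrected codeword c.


s = (1, 0, 1, 0)^T, error position = 10, corrected codeword c = 011111011101011

Compute s = H r^T mod 2 one row at a time:
  s_1 = 1 + 1 + 0 + 0 + 1 + 0 + 1 + 1 = 5 ≡ 1 (mod 2).
  s_2 = 1 + 1 + 1 + 0 + 1 + 0 + 1 + 1 = 6 ≡ 0 (mod 2).
  s_3 = 1 + 1 + 1 + 0 + 0 + 0 + 1 + 1 = 5 ≡ 1 (mod 2).
  s_4 = 0 + 1 + 1 + 0 + 1 + 0 + 0 + 1 = 4 ≡ 0 (mod 2).
s = (1, 0, 1, 0)^T — this equals column 10 of H (binary 1010), so error is at position 10.
Correct: flip bit 10 of r = 011111011001011 to get c = 011111011101011.


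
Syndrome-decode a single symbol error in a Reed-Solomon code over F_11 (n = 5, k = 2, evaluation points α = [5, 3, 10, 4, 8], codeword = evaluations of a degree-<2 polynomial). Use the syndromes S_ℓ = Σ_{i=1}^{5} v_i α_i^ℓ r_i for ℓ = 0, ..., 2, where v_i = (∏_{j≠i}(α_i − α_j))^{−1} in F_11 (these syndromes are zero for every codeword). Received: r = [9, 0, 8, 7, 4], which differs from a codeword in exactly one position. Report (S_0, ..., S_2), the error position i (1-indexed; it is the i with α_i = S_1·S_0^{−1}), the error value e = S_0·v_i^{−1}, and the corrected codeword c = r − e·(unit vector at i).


S = (7, 10, 8), error at position 2, error magnitude e = 6, c = [9, 5, 8, 7, 4].

Step 1: column multipliers v_i = (∏_{j≠i}(α_i − α_j))^{−1} mod 11.
  i = 1 (α = 5): (5−3)(5−10)(5−4)(5−8) = 2·(−5)·1·(−3) = 30 ≡ 8, so v_1 = 8^{−1} = 7 (mod 11).
  i = 2 (α = 3): (3−5)(3−10)(3−4)(3−8) = (−2)·(−7)·(−1)·(−5) = 70 ≡ 4, so v_2 = 4^{−1} = 3 (mod 11).
  i = 3 (α = 10): (10−5)(10−3)(10−4)(10−8) = 5·7·6·2 = 420 ≡ 2, so v_3 = 2^{−1} = 6 (mod 11).
  i = 4 (α = 4): (4−5)(4−3)(4−10)(4−8) = (−1)·1·(−6)·(−4) = −24 ≡ 9, so v_4 = 9^{−1} = 5 (mod 11).
  i = 5 (α = 8): (8−5)(8−3)(8−10)(8−4) = 3·5·(−2)·4 = −120 ≡ 1, so v_5 = 1^{−1} = 1 (mod 11).
  v = [7, 3, 6, 5, 1].
Step 2: syndromes of r = [9, 0, 8, 7, 4] (all sums mod 11).
  S_0 = Σ v_i r_i = 7·9 + 3·0 + 6·8 + 5·7 + 1·4 = 150 ≡ 7.
  S_1 = Σ v_i α_i r_i = 7·5·9 + 3·3·0 + 6·10·8 + 5·4·7 + 1·8·4 = 967 ≡ 10.
  α_i^2 mod 11 = [3, 9, 1, 5, 9].
  S_2 = Σ v_i α_i^2 r_i = 7·3·9 + 3·9·0 + 6·1·8 + 5·5·7 + 1·9·4 = 448 ≡ 8.
  S = (7, 10, 8) ≠ 0, so r is not a codeword (an error is present).
Step 3: locate the error. For a single error e at position i, S_ℓ = v_i·e·α_i^ℓ, so α_err = S_1/S_0.
  S_0^{−1} = 7^{−1} = 8 (mod 11), so α_err = 10·8 = 80 ≡ 3 = α_2. Error position i = 2.
  Consistency check: S_2/S_1 = 8·10 = 80 ≡ 3 = α_err ✓ (single-error assumption holds).
Step 4: error magnitude e = S_0/v_2 = S_0·∏_{j≠2}(α_2 − α_j) = 7·4 = 28 ≡ 6 (mod 11).
Step 5: correct position 2: c_2 = r_2 − e = 0 − 6 ≡ 5 (mod 11). Hence c = [9, 5, 8, 7, 4].
  Check: interpolating c through the α_i gives m(x) = 10 + 2·x (degree < 2) with m(α_i) = c_i for every i, so c is indeed a codeword.
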